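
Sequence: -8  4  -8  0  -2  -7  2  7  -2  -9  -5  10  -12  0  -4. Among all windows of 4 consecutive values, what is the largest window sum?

0

Window sums for each of the 12 positions:
[-8, 4, -8, 0] → sum -12
[4, -8, 0, -2] → sum -6
[-8, 0, -2, -7] → sum -17
[0, -2, -7, 2] → sum -7
[-2, -7, 2, 7] → sum 0
[-7, 2, 7, -2] → sum 0
[2, 7, -2, -9] → sum -2
[7, -2, -9, -5] → sum -9
[-2, -9, -5, 10] → sum -6
[-9, -5, 10, -12] → sum -16
[-5, 10, -12, 0] → sum -7
[10, -12, 0, -4] → sum -6
Largest of these is 0.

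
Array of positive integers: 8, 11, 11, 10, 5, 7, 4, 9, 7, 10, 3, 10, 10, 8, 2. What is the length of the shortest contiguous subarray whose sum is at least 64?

Extend right; whenever the sum reaches 64, record the length and shrink from the left:
add 8: running sum 8 < 64
add 11: running sum 19 < 64
add 11: running sum 30 < 64
add 10: running sum 40 < 64
add 5: running sum 45 < 64
add 7: running sum 52 < 64
add 4: running sum 56 < 64
end 7: [8, 11, 11, 10, 5, 7, 4, 9] sum 65, len 8
end 8: [11, 11, 10, 5, 7, 4, 9, 7] sum 64, len 8
end 9: [11, 11, 10, 5, 7, 4, 9, 7, 10] sum 74, len 9
end 10: [11, 10, 5, 7, 4, 9, 7, 10, 3] sum 66, len 9
end 11: [10, 5, 7, 4, 9, 7, 10, 3, 10] sum 65, len 9
end 12: [5, 7, 4, 9, 7, 10, 3, 10, 10] sum 65, len 9
end 13: [7, 4, 9, 7, 10, 3, 10, 10, 8] sum 68, len 9
end 14: [7, 4, 9, 7, 10, 3, 10, 10, 8, 2] sum 70, len 10
Shortest qualifying length: 8.

8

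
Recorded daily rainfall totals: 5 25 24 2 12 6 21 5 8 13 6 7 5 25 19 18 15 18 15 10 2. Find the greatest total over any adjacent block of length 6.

110

Window sums for each of the 16 positions:
(5, 25, 24, 2, 12, 6) → sum 74
(25, 24, 2, 12, 6, 21) → sum 90
(24, 2, 12, 6, 21, 5) → sum 70
(2, 12, 6, 21, 5, 8) → sum 54
(12, 6, 21, 5, 8, 13) → sum 65
(6, 21, 5, 8, 13, 6) → sum 59
(21, 5, 8, 13, 6, 7) → sum 60
(5, 8, 13, 6, 7, 5) → sum 44
(8, 13, 6, 7, 5, 25) → sum 64
(13, 6, 7, 5, 25, 19) → sum 75
(6, 7, 5, 25, 19, 18) → sum 80
(7, 5, 25, 19, 18, 15) → sum 89
(5, 25, 19, 18, 15, 18) → sum 100
(25, 19, 18, 15, 18, 15) → sum 110
(19, 18, 15, 18, 15, 10) → sum 95
(18, 15, 18, 15, 10, 2) → sum 78
Greatest of these is 110.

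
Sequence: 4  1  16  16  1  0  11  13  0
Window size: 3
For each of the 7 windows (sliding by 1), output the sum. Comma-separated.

21, 33, 33, 17, 12, 24, 24

Sliding a size-3 window across the 9 values:
(4, 1, 16) → sum 21
(1, 16, 16) → sum 33
(16, 16, 1) → sum 33
(16, 1, 0) → sum 17
(1, 0, 11) → sum 12
(0, 11, 13) → sum 24
(11, 13, 0) → sum 24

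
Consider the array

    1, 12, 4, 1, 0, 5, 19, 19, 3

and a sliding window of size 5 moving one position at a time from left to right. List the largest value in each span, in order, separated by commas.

Sliding a size-5 window across the 9 values:
1 12 4 1 0 → max 12
12 4 1 0 5 → max 12
4 1 0 5 19 → max 19
1 0 5 19 19 → max 19
0 5 19 19 3 → max 19

12, 12, 19, 19, 19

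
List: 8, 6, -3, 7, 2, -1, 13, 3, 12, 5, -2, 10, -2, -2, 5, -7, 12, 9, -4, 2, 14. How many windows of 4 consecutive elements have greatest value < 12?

7

(8, 6, -3, 7) → max 8  < 12 ✓
(6, -3, 7, 2) → max 7  < 12 ✓
(-3, 7, 2, -1) → max 7  < 12 ✓
(7, 2, -1, 13) → max 13
(2, -1, 13, 3) → max 13
(-1, 13, 3, 12) → max 13
(13, 3, 12, 5) → max 13
(3, 12, 5, -2) → max 12
(12, 5, -2, 10) → max 12
(5, -2, 10, -2) → max 10  < 12 ✓
(-2, 10, -2, -2) → max 10  < 12 ✓
(10, -2, -2, 5) → max 10  < 12 ✓
(-2, -2, 5, -7) → max 5  < 12 ✓
(-2, 5, -7, 12) → max 12
(5, -7, 12, 9) → max 12
(-7, 12, 9, -4) → max 12
(12, 9, -4, 2) → max 12
(9, -4, 2, 14) → max 14
7 windows satisfy the condition.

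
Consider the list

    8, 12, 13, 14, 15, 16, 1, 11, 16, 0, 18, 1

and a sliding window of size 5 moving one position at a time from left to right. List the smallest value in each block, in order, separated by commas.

8, 12, 1, 1, 1, 0, 0, 0

8 12 13 14 15 → min 8
12 13 14 15 16 → min 12
13 14 15 16 1 → min 1
14 15 16 1 11 → min 1
15 16 1 11 16 → min 1
16 1 11 16 0 → min 0
1 11 16 0 18 → min 0
11 16 0 18 1 → min 0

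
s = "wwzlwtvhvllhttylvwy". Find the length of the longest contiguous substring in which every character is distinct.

[w] len 1
[w] len 1
[w, z] len 2
[w, z, l] len 3
[z, l, w] len 3
[z, l, w, t] len 4
[z, l, w, t, v] len 5
[z, l, w, t, v, h] len 6
[h, v] len 2
[h, v, l] len 3
[l] len 1
[l, h] len 2
[l, h, t] len 3
[t] len 1
[t, y] len 2
[t, y, l] len 3
[t, y, l, v] len 4
[t, y, l, v, w] len 5
[l, v, w, y] len 4
Longest all-distinct length: 6.

6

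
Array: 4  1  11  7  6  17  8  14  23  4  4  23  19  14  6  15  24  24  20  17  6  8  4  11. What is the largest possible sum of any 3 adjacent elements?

Window sums for each of the 22 positions:
(4, 1, 11) → sum 16
(1, 11, 7) → sum 19
(11, 7, 6) → sum 24
(7, 6, 17) → sum 30
(6, 17, 8) → sum 31
(17, 8, 14) → sum 39
(8, 14, 23) → sum 45
(14, 23, 4) → sum 41
(23, 4, 4) → sum 31
(4, 4, 23) → sum 31
(4, 23, 19) → sum 46
(23, 19, 14) → sum 56
(19, 14, 6) → sum 39
(14, 6, 15) → sum 35
(6, 15, 24) → sum 45
(15, 24, 24) → sum 63
(24, 24, 20) → sum 68
(24, 20, 17) → sum 61
(20, 17, 6) → sum 43
(17, 6, 8) → sum 31
(6, 8, 4) → sum 18
(8, 4, 11) → sum 23
Largest of these is 68.

68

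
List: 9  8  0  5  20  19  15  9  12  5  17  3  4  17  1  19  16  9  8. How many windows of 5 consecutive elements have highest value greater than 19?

(9, 8, 0, 5, 20) → max 20  > 19 ✓
(8, 0, 5, 20, 19) → max 20  > 19 ✓
(0, 5, 20, 19, 15) → max 20  > 19 ✓
(5, 20, 19, 15, 9) → max 20  > 19 ✓
(20, 19, 15, 9, 12) → max 20  > 19 ✓
(19, 15, 9, 12, 5) → max 19
(15, 9, 12, 5, 17) → max 17
(9, 12, 5, 17, 3) → max 17
(12, 5, 17, 3, 4) → max 17
(5, 17, 3, 4, 17) → max 17
(17, 3, 4, 17, 1) → max 17
(3, 4, 17, 1, 19) → max 19
(4, 17, 1, 19, 16) → max 19
(17, 1, 19, 16, 9) → max 19
(1, 19, 16, 9, 8) → max 19
5 windows satisfy the condition.

5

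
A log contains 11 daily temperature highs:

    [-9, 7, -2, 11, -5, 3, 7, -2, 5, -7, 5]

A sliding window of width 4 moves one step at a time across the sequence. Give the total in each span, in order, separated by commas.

Sliding a size-4 window across the 11 values:
[-9, 7, -2, 11] → sum 7
[7, -2, 11, -5] → sum 11
[-2, 11, -5, 3] → sum 7
[11, -5, 3, 7] → sum 16
[-5, 3, 7, -2] → sum 3
[3, 7, -2, 5] → sum 13
[7, -2, 5, -7] → sum 3
[-2, 5, -7, 5] → sum 1

7, 11, 7, 16, 3, 13, 3, 1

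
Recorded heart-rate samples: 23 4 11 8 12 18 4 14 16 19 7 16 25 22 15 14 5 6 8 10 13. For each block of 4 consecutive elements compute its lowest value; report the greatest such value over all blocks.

15

(23, 4, 11, 8) → min 4
(4, 11, 8, 12) → min 4
(11, 8, 12, 18) → min 8
(8, 12, 18, 4) → min 4
(12, 18, 4, 14) → min 4
(18, 4, 14, 16) → min 4
(4, 14, 16, 19) → min 4
(14, 16, 19, 7) → min 7
(16, 19, 7, 16) → min 7
(19, 7, 16, 25) → min 7
(7, 16, 25, 22) → min 7
(16, 25, 22, 15) → min 15
(25, 22, 15, 14) → min 14
(22, 15, 14, 5) → min 5
(15, 14, 5, 6) → min 5
(14, 5, 6, 8) → min 5
(5, 6, 8, 10) → min 5
(6, 8, 10, 13) → min 6
Greatest of these is 15.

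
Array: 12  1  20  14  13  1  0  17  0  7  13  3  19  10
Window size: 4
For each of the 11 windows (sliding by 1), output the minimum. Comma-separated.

1, 1, 1, 0, 0, 0, 0, 0, 0, 3, 3

[12, 1, 20, 14] → min 1
[1, 20, 14, 13] → min 1
[20, 14, 13, 1] → min 1
[14, 13, 1, 0] → min 0
[13, 1, 0, 17] → min 0
[1, 0, 17, 0] → min 0
[0, 17, 0, 7] → min 0
[17, 0, 7, 13] → min 0
[0, 7, 13, 3] → min 0
[7, 13, 3, 19] → min 3
[13, 3, 19, 10] → min 3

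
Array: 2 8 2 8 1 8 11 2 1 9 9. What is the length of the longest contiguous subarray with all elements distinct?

add 2: [2] len 1
add 8: [2, 8] len 2
add 2 (repeat 2, move left end past it): [8, 2] len 2
add 8 (repeat 8, move left end past it): [2, 8] len 2
add 1: [2, 8, 1] len 3
add 8 (repeat 8, move left end past it): [1, 8] len 2
add 11: [1, 8, 11] len 3
add 2: [1, 8, 11, 2] len 4
add 1 (repeat 1, move left end past it): [8, 11, 2, 1] len 4
add 9: [8, 11, 2, 1, 9] len 5
add 9 (repeat 9, move left end past it): [9] len 1
Longest all-distinct length: 5.

5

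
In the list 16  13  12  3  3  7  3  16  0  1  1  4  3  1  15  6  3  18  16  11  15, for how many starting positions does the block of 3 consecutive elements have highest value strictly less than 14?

[16, 13, 12] → max 16
[13, 12, 3] → max 13  < 14 ✓
[12, 3, 3] → max 12  < 14 ✓
[3, 3, 7] → max 7  < 14 ✓
[3, 7, 3] → max 7  < 14 ✓
[7, 3, 16] → max 16
[3, 16, 0] → max 16
[16, 0, 1] → max 16
[0, 1, 1] → max 1  < 14 ✓
[1, 1, 4] → max 4  < 14 ✓
[1, 4, 3] → max 4  < 14 ✓
[4, 3, 1] → max 4  < 14 ✓
[3, 1, 15] → max 15
[1, 15, 6] → max 15
[15, 6, 3] → max 15
[6, 3, 18] → max 18
[3, 18, 16] → max 18
[18, 16, 11] → max 18
[16, 11, 15] → max 16
8 windows satisfy the condition.

8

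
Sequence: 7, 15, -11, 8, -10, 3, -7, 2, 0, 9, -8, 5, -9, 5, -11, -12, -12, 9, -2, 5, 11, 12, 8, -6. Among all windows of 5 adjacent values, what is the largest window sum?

35

(7, 15, -11, 8, -10) → sum 9
(15, -11, 8, -10, 3) → sum 5
(-11, 8, -10, 3, -7) → sum -17
(8, -10, 3, -7, 2) → sum -4
(-10, 3, -7, 2, 0) → sum -12
(3, -7, 2, 0, 9) → sum 7
(-7, 2, 0, 9, -8) → sum -4
(2, 0, 9, -8, 5) → sum 8
(0, 9, -8, 5, -9) → sum -3
(9, -8, 5, -9, 5) → sum 2
(-8, 5, -9, 5, -11) → sum -18
(5, -9, 5, -11, -12) → sum -22
(-9, 5, -11, -12, -12) → sum -39
(5, -11, -12, -12, 9) → sum -21
(-11, -12, -12, 9, -2) → sum -28
(-12, -12, 9, -2, 5) → sum -12
(-12, 9, -2, 5, 11) → sum 11
(9, -2, 5, 11, 12) → sum 35
(-2, 5, 11, 12, 8) → sum 34
(5, 11, 12, 8, -6) → sum 30
Largest of these is 35.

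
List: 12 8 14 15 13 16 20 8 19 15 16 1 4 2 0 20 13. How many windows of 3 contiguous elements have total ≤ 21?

3

12 8 14 → sum 34
8 14 15 → sum 37
14 15 13 → sum 42
15 13 16 → sum 44
13 16 20 → sum 49
16 20 8 → sum 44
20 8 19 → sum 47
8 19 15 → sum 42
19 15 16 → sum 50
15 16 1 → sum 32
16 1 4 → sum 21  ≤ 21 ✓
1 4 2 → sum 7  ≤ 21 ✓
4 2 0 → sum 6  ≤ 21 ✓
2 0 20 → sum 22
0 20 13 → sum 33
3 windows satisfy the condition.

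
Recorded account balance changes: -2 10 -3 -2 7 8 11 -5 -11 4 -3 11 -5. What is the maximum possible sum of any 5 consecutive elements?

21

(-2, 10, -3, -2, 7) → sum 10
(10, -3, -2, 7, 8) → sum 20
(-3, -2, 7, 8, 11) → sum 21
(-2, 7, 8, 11, -5) → sum 19
(7, 8, 11, -5, -11) → sum 10
(8, 11, -5, -11, 4) → sum 7
(11, -5, -11, 4, -3) → sum -4
(-5, -11, 4, -3, 11) → sum -4
(-11, 4, -3, 11, -5) → sum -4
Maximum of these is 21.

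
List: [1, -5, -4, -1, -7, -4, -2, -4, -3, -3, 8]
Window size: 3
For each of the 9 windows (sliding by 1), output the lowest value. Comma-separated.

[1, -5, -4] → min -5
[-5, -4, -1] → min -5
[-4, -1, -7] → min -7
[-1, -7, -4] → min -7
[-7, -4, -2] → min -7
[-4, -2, -4] → min -4
[-2, -4, -3] → min -4
[-4, -3, -3] → min -4
[-3, -3, 8] → min -3

-5, -5, -7, -7, -7, -4, -4, -4, -3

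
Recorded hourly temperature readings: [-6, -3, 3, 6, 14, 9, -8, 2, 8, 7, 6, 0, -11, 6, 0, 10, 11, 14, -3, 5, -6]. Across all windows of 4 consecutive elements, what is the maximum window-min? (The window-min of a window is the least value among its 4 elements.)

Window mins for each of the 18 positions:
-6 -3 3 6 → min -6
-3 3 6 14 → min -3
3 6 14 9 → min 3
6 14 9 -8 → min -8
14 9 -8 2 → min -8
9 -8 2 8 → min -8
-8 2 8 7 → min -8
2 8 7 6 → min 2
8 7 6 0 → min 0
7 6 0 -11 → min -11
6 0 -11 6 → min -11
0 -11 6 0 → min -11
-11 6 0 10 → min -11
6 0 10 11 → min 0
0 10 11 14 → min 0
10 11 14 -3 → min -3
11 14 -3 5 → min -3
14 -3 5 -6 → min -6
Maximum of these is 3.

3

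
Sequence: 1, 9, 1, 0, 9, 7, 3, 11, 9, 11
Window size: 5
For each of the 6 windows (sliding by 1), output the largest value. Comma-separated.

1 9 1 0 9 → max 9
9 1 0 9 7 → max 9
1 0 9 7 3 → max 9
0 9 7 3 11 → max 11
9 7 3 11 9 → max 11
7 3 11 9 11 → max 11

9, 9, 9, 11, 11, 11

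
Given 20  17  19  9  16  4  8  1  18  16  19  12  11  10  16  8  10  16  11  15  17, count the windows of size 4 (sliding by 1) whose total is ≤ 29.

(20, 17, 19, 9) → sum 65
(17, 19, 9, 16) → sum 61
(19, 9, 16, 4) → sum 48
(9, 16, 4, 8) → sum 37
(16, 4, 8, 1) → sum 29  ≤ 29 ✓
(4, 8, 1, 18) → sum 31
(8, 1, 18, 16) → sum 43
(1, 18, 16, 19) → sum 54
(18, 16, 19, 12) → sum 65
(16, 19, 12, 11) → sum 58
(19, 12, 11, 10) → sum 52
(12, 11, 10, 16) → sum 49
(11, 10, 16, 8) → sum 45
(10, 16, 8, 10) → sum 44
(16, 8, 10, 16) → sum 50
(8, 10, 16, 11) → sum 45
(10, 16, 11, 15) → sum 52
(16, 11, 15, 17) → sum 59
1 window satisfy the condition.

1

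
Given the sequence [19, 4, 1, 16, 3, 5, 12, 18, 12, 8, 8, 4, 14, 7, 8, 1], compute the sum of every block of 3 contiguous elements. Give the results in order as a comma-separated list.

24, 21, 20, 24, 20, 35, 42, 38, 28, 20, 26, 25, 29, 16

Sliding a size-3 window across the 16 values:
[19, 4, 1] → sum 24
[4, 1, 16] → sum 21
[1, 16, 3] → sum 20
[16, 3, 5] → sum 24
[3, 5, 12] → sum 20
[5, 12, 18] → sum 35
[12, 18, 12] → sum 42
[18, 12, 8] → sum 38
[12, 8, 8] → sum 28
[8, 8, 4] → sum 20
[8, 4, 14] → sum 26
[4, 14, 7] → sum 25
[14, 7, 8] → sum 29
[7, 8, 1] → sum 16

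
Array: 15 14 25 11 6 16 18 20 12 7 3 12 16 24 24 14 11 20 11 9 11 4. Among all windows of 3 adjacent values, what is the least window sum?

22

Each size-3 window and its sum:
[15, 14, 25] → sum 54
[14, 25, 11] → sum 50
[25, 11, 6] → sum 42
[11, 6, 16] → sum 33
[6, 16, 18] → sum 40
[16, 18, 20] → sum 54
[18, 20, 12] → sum 50
[20, 12, 7] → sum 39
[12, 7, 3] → sum 22
[7, 3, 12] → sum 22
[3, 12, 16] → sum 31
[12, 16, 24] → sum 52
[16, 24, 24] → sum 64
[24, 24, 14] → sum 62
[24, 14, 11] → sum 49
[14, 11, 20] → sum 45
[11, 20, 11] → sum 42
[20, 11, 9] → sum 40
[11, 9, 11] → sum 31
[9, 11, 4] → sum 24
Least of these is 22.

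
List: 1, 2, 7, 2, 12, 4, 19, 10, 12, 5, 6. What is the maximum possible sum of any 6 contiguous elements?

62

(1, 2, 7, 2, 12, 4) → sum 28
(2, 7, 2, 12, 4, 19) → sum 46
(7, 2, 12, 4, 19, 10) → sum 54
(2, 12, 4, 19, 10, 12) → sum 59
(12, 4, 19, 10, 12, 5) → sum 62
(4, 19, 10, 12, 5, 6) → sum 56
Maximum of these is 62.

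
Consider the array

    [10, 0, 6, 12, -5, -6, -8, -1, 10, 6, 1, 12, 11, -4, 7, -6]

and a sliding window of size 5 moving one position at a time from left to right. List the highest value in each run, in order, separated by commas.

10 0 6 12 -5 → max 12
0 6 12 -5 -6 → max 12
6 12 -5 -6 -8 → max 12
12 -5 -6 -8 -1 → max 12
-5 -6 -8 -1 10 → max 10
-6 -8 -1 10 6 → max 10
-8 -1 10 6 1 → max 10
-1 10 6 1 12 → max 12
10 6 1 12 11 → max 12
6 1 12 11 -4 → max 12
1 12 11 -4 7 → max 12
12 11 -4 7 -6 → max 12

12, 12, 12, 12, 10, 10, 10, 12, 12, 12, 12, 12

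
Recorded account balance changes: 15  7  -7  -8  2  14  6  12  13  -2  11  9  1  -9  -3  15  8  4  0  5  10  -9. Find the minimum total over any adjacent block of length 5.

Window sums for each of the 18 positions:
[15, 7, -7, -8, 2] → sum 9
[7, -7, -8, 2, 14] → sum 8
[-7, -8, 2, 14, 6] → sum 7
[-8, 2, 14, 6, 12] → sum 26
[2, 14, 6, 12, 13] → sum 47
[14, 6, 12, 13, -2] → sum 43
[6, 12, 13, -2, 11] → sum 40
[12, 13, -2, 11, 9] → sum 43
[13, -2, 11, 9, 1] → sum 32
[-2, 11, 9, 1, -9] → sum 10
[11, 9, 1, -9, -3] → sum 9
[9, 1, -9, -3, 15] → sum 13
[1, -9, -3, 15, 8] → sum 12
[-9, -3, 15, 8, 4] → sum 15
[-3, 15, 8, 4, 0] → sum 24
[15, 8, 4, 0, 5] → sum 32
[8, 4, 0, 5, 10] → sum 27
[4, 0, 5, 10, -9] → sum 10
Minimum of these is 7.

7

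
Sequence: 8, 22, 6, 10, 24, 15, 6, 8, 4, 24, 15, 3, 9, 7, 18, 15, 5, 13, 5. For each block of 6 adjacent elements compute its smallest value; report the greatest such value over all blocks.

[8, 22, 6, 10, 24, 15] → min 6
[22, 6, 10, 24, 15, 6] → min 6
[6, 10, 24, 15, 6, 8] → min 6
[10, 24, 15, 6, 8, 4] → min 4
[24, 15, 6, 8, 4, 24] → min 4
[15, 6, 8, 4, 24, 15] → min 4
[6, 8, 4, 24, 15, 3] → min 3
[8, 4, 24, 15, 3, 9] → min 3
[4, 24, 15, 3, 9, 7] → min 3
[24, 15, 3, 9, 7, 18] → min 3
[15, 3, 9, 7, 18, 15] → min 3
[3, 9, 7, 18, 15, 5] → min 3
[9, 7, 18, 15, 5, 13] → min 5
[7, 18, 15, 5, 13, 5] → min 5
Greatest of these is 6.

6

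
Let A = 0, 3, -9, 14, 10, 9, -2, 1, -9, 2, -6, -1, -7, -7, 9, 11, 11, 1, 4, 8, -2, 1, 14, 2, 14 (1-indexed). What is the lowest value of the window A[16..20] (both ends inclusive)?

Elements at indices 16..20: 11, 11, 1, 4, 8
min(11, 11, 1, 4, 8) = 1

1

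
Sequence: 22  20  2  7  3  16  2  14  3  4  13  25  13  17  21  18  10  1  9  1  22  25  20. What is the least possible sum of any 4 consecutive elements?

[22, 20, 2, 7] → sum 51
[20, 2, 7, 3] → sum 32
[2, 7, 3, 16] → sum 28
[7, 3, 16, 2] → sum 28
[3, 16, 2, 14] → sum 35
[16, 2, 14, 3] → sum 35
[2, 14, 3, 4] → sum 23
[14, 3, 4, 13] → sum 34
[3, 4, 13, 25] → sum 45
[4, 13, 25, 13] → sum 55
[13, 25, 13, 17] → sum 68
[25, 13, 17, 21] → sum 76
[13, 17, 21, 18] → sum 69
[17, 21, 18, 10] → sum 66
[21, 18, 10, 1] → sum 50
[18, 10, 1, 9] → sum 38
[10, 1, 9, 1] → sum 21
[1, 9, 1, 22] → sum 33
[9, 1, 22, 25] → sum 57
[1, 22, 25, 20] → sum 68
Least of these is 21.

21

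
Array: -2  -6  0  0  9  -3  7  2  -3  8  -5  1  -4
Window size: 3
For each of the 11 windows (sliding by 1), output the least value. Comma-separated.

-6, -6, 0, -3, -3, -3, -3, -3, -5, -5, -5

(-2, -6, 0) → min -6
(-6, 0, 0) → min -6
(0, 0, 9) → min 0
(0, 9, -3) → min -3
(9, -3, 7) → min -3
(-3, 7, 2) → min -3
(7, 2, -3) → min -3
(2, -3, 8) → min -3
(-3, 8, -5) → min -5
(8, -5, 1) → min -5
(-5, 1, -4) → min -5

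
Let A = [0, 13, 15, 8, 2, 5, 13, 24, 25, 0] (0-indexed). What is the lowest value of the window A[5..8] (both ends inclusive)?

Elements at indices 5..8: 5, 13, 24, 25
min(5, 13, 24, 25) = 5

5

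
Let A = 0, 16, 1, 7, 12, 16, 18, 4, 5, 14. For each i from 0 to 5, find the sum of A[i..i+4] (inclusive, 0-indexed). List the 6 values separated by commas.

[0, 16, 1, 7, 12] → sum 36
[16, 1, 7, 12, 16] → sum 52
[1, 7, 12, 16, 18] → sum 54
[7, 12, 16, 18, 4] → sum 57
[12, 16, 18, 4, 5] → sum 55
[16, 18, 4, 5, 14] → sum 57

36, 52, 54, 57, 55, 57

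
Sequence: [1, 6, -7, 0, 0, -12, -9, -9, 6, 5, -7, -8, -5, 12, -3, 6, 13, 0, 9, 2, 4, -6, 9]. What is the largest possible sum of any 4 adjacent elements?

Window sums for each of the 20 positions:
[1, 6, -7, 0] → sum 0
[6, -7, 0, 0] → sum -1
[-7, 0, 0, -12] → sum -19
[0, 0, -12, -9] → sum -21
[0, -12, -9, -9] → sum -30
[-12, -9, -9, 6] → sum -24
[-9, -9, 6, 5] → sum -7
[-9, 6, 5, -7] → sum -5
[6, 5, -7, -8] → sum -4
[5, -7, -8, -5] → sum -15
[-7, -8, -5, 12] → sum -8
[-8, -5, 12, -3] → sum -4
[-5, 12, -3, 6] → sum 10
[12, -3, 6, 13] → sum 28
[-3, 6, 13, 0] → sum 16
[6, 13, 0, 9] → sum 28
[13, 0, 9, 2] → sum 24
[0, 9, 2, 4] → sum 15
[9, 2, 4, -6] → sum 9
[2, 4, -6, 9] → sum 9
Largest of these is 28.

28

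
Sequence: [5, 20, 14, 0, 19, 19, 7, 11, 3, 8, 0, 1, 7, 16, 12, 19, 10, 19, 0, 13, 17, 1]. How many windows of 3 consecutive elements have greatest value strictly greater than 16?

[5, 20, 14] → max 20  > 16 ✓
[20, 14, 0] → max 20  > 16 ✓
[14, 0, 19] → max 19  > 16 ✓
[0, 19, 19] → max 19  > 16 ✓
[19, 19, 7] → max 19  > 16 ✓
[19, 7, 11] → max 19  > 16 ✓
[7, 11, 3] → max 11
[11, 3, 8] → max 11
[3, 8, 0] → max 8
[8, 0, 1] → max 8
[0, 1, 7] → max 7
[1, 7, 16] → max 16
[7, 16, 12] → max 16
[16, 12, 19] → max 19  > 16 ✓
[12, 19, 10] → max 19  > 16 ✓
[19, 10, 19] → max 19  > 16 ✓
[10, 19, 0] → max 19  > 16 ✓
[19, 0, 13] → max 19  > 16 ✓
[0, 13, 17] → max 17  > 16 ✓
[13, 17, 1] → max 17  > 16 ✓
13 windows satisfy the condition.

13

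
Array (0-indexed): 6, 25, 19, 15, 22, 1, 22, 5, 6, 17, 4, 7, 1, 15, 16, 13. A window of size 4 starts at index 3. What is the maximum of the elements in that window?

Elements at indices 3..6: 15, 22, 1, 22
max(15, 22, 1, 22) = 22

22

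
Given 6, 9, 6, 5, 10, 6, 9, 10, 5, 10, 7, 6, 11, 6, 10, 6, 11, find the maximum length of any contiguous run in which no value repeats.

5

add 6: [6] len 1
add 9: [6, 9] len 2
add 6 (repeat 6, move left end past it): [9, 6] len 2
add 5: [9, 6, 5] len 3
add 10: [9, 6, 5, 10] len 4
add 6 (repeat 6, move left end past it): [5, 10, 6] len 3
add 9: [5, 10, 6, 9] len 4
add 10 (repeat 10, move left end past it): [6, 9, 10] len 3
add 5: [6, 9, 10, 5] len 4
add 10 (repeat 10, move left end past it): [5, 10] len 2
add 7: [5, 10, 7] len 3
add 6: [5, 10, 7, 6] len 4
add 11: [5, 10, 7, 6, 11] len 5
add 6 (repeat 6, move left end past it): [11, 6] len 2
add 10: [11, 6, 10] len 3
add 6 (repeat 6, move left end past it): [10, 6] len 2
add 11: [10, 6, 11] len 3
Longest all-distinct length: 5.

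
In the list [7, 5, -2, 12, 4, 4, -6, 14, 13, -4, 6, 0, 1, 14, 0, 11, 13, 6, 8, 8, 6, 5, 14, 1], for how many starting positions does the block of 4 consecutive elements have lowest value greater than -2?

11

7 5 -2 12 → min -2
5 -2 12 4 → min -2
-2 12 4 4 → min -2
12 4 4 -6 → min -6
4 4 -6 14 → min -6
4 -6 14 13 → min -6
-6 14 13 -4 → min -6
14 13 -4 6 → min -4
13 -4 6 0 → min -4
-4 6 0 1 → min -4
6 0 1 14 → min 0  > -2 ✓
0 1 14 0 → min 0  > -2 ✓
1 14 0 11 → min 0  > -2 ✓
14 0 11 13 → min 0  > -2 ✓
0 11 13 6 → min 0  > -2 ✓
11 13 6 8 → min 6  > -2 ✓
13 6 8 8 → min 6  > -2 ✓
6 8 8 6 → min 6  > -2 ✓
8 8 6 5 → min 5  > -2 ✓
8 6 5 14 → min 5  > -2 ✓
6 5 14 1 → min 1  > -2 ✓
11 windows satisfy the condition.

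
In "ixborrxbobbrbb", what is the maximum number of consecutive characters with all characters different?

5

add i: [i] len 1
add x: [i, x] len 2
add b: [i, x, b] len 3
add o: [i, x, b, o] len 4
add r: [i, x, b, o, r] len 5
add r (repeat r, move left end past it): [r] len 1
add x: [r, x] len 2
add b: [r, x, b] len 3
add o: [r, x, b, o] len 4
add b (repeat b, move left end past it): [o, b] len 2
add b (repeat b, move left end past it): [b] len 1
add r: [b, r] len 2
add b (repeat b, move left end past it): [r, b] len 2
add b (repeat b, move left end past it): [b] len 1
Longest all-distinct length: 5.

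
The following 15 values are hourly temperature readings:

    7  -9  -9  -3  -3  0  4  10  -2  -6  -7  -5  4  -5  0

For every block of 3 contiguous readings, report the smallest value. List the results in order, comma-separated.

-9, -9, -9, -3, -3, 0, -2, -6, -7, -7, -7, -5, -5

[7, -9, -9] → min -9
[-9, -9, -3] → min -9
[-9, -3, -3] → min -9
[-3, -3, 0] → min -3
[-3, 0, 4] → min -3
[0, 4, 10] → min 0
[4, 10, -2] → min -2
[10, -2, -6] → min -6
[-2, -6, -7] → min -7
[-6, -7, -5] → min -7
[-7, -5, 4] → min -7
[-5, 4, -5] → min -5
[4, -5, 0] → min -5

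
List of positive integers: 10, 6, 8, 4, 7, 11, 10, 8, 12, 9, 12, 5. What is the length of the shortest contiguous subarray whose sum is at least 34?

add 10: running sum 10 < 34
add 6: running sum 16 < 34
add 8: running sum 24 < 34
add 4: running sum 28 < 34
add 7: shortest ending here [10, 6, 8, 4, 7] sum 35, len 5
add 11: shortest ending here [6, 8, 4, 7, 11] sum 36, len 5
add 10: shortest ending here [8, 4, 7, 11, 10] sum 40, len 5
add 8: shortest ending here [7, 11, 10, 8] sum 36, len 4
add 12: shortest ending here [11, 10, 8, 12] sum 41, len 4
add 9: shortest ending here [10, 8, 12, 9] sum 39, len 4
add 12: shortest ending here [8, 12, 9, 12] sum 41, len 4
add 5: shortest ending here [12, 9, 12, 5] sum 38, len 4
Shortest qualifying length: 4.

4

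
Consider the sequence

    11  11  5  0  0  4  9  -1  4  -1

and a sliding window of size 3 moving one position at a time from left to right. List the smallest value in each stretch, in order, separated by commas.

5, 0, 0, 0, 0, -1, -1, -1

(11, 11, 5) → min 5
(11, 5, 0) → min 0
(5, 0, 0) → min 0
(0, 0, 4) → min 0
(0, 4, 9) → min 0
(4, 9, -1) → min -1
(9, -1, 4) → min -1
(-1, 4, -1) → min -1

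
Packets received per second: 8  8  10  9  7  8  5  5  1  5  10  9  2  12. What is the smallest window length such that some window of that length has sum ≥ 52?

add 8: running sum 8 < 52
add 8: running sum 16 < 52
add 10: running sum 26 < 52
add 9: running sum 35 < 52
add 7: running sum 42 < 52
add 8: running sum 50 < 52
end 6: [8, 8, 10, 9, 7, 8, 5] sum 55, len 7
end 7: [8, 10, 9, 7, 8, 5, 5] sum 52, len 7
end 8: [8, 10, 9, 7, 8, 5, 5, 1] sum 53, len 8
end 9: [8, 10, 9, 7, 8, 5, 5, 1, 5] sum 58, len 9
end 10: [10, 9, 7, 8, 5, 5, 1, 5, 10] sum 60, len 9
end 11: [9, 7, 8, 5, 5, 1, 5, 10, 9] sum 59, len 9
end 12: [7, 8, 5, 5, 1, 5, 10, 9, 2] sum 52, len 9
end 13: [8, 5, 5, 1, 5, 10, 9, 2, 12] sum 57, len 9
Shortest qualifying length: 7.

7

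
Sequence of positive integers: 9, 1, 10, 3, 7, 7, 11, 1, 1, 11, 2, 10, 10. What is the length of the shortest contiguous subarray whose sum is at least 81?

13

add 9: running sum 9 < 81
add 1: running sum 10 < 81
add 10: running sum 20 < 81
add 3: running sum 23 < 81
add 7: running sum 30 < 81
add 7: running sum 37 < 81
add 11: running sum 48 < 81
add 1: running sum 49 < 81
add 1: running sum 50 < 81
add 11: running sum 61 < 81
add 2: running sum 63 < 81
add 10: running sum 73 < 81
end 12: [9, 1, 10, 3, 7, 7, 11, 1, 1, 11, 2, 10, 10] sum 83, len 13
Shortest qualifying length: 13.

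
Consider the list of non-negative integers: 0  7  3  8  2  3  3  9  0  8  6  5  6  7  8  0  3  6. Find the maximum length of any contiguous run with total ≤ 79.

[0] sum 0 len 1
[0, 7] sum 7 len 2
[0, 7, 3] sum 10 len 3
[0, 7, 3, 8] sum 18 len 4
[0, 7, 3, 8, 2] sum 20 len 5
[0, 7, 3, 8, 2, 3] sum 23 len 6
[0, 7, 3, 8, 2, 3, 3] sum 26 len 7
[0, 7, 3, 8, 2, 3, 3, 9] sum 35 len 8
[0, 7, 3, 8, 2, 3, 3, 9, 0] sum 35 len 9
[0, 7, 3, 8, 2, 3, 3, 9, 0, 8] sum 43 len 10
[0, 7, 3, 8, 2, 3, 3, 9, 0, 8, 6] sum 49 len 11
[0, 7, 3, 8, 2, 3, 3, 9, 0, 8, 6, 5] sum 54 len 12
[0, 7, 3, 8, 2, 3, 3, 9, 0, 8, 6, 5, 6] sum 60 len 13
[0, 7, 3, 8, 2, 3, 3, 9, 0, 8, 6, 5, 6, 7] sum 67 len 14
[0, 7, 3, 8, 2, 3, 3, 9, 0, 8, 6, 5, 6, 7, 8] sum 75 len 15
[0, 7, 3, 8, 2, 3, 3, 9, 0, 8, 6, 5, 6, 7, 8, 0] sum 75 len 16
[0, 7, 3, 8, 2, 3, 3, 9, 0, 8, 6, 5, 6, 7, 8, 0, 3] sum 78 len 17
[3, 8, 2, 3, 3, 9, 0, 8, 6, 5, 6, 7, 8, 0, 3, 6] sum 77 len 16
Longest length seen: 17.

17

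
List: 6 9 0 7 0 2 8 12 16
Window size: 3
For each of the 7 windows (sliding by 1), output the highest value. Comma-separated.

9, 9, 7, 7, 8, 12, 16

(6, 9, 0) → max 9
(9, 0, 7) → max 9
(0, 7, 0) → max 7
(7, 0, 2) → max 7
(0, 2, 8) → max 8
(2, 8, 12) → max 12
(8, 12, 16) → max 16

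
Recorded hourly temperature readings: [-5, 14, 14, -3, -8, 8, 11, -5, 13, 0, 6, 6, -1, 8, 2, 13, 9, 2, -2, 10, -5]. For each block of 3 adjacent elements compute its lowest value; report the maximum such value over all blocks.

2

-5 14 14 → min -5
14 14 -3 → min -3
14 -3 -8 → min -8
-3 -8 8 → min -8
-8 8 11 → min -8
8 11 -5 → min -5
11 -5 13 → min -5
-5 13 0 → min -5
13 0 6 → min 0
0 6 6 → min 0
6 6 -1 → min -1
6 -1 8 → min -1
-1 8 2 → min -1
8 2 13 → min 2
2 13 9 → min 2
13 9 2 → min 2
9 2 -2 → min -2
2 -2 10 → min -2
-2 10 -5 → min -5
Maximum of these is 2.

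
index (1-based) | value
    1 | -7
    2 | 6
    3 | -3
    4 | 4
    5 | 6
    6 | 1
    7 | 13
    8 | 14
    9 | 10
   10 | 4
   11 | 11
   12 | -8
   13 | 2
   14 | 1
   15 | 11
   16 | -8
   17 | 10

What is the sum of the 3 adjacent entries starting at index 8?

28

Elements at indices 8..10: 14, 10, 4
sum(14, 10, 4) = 28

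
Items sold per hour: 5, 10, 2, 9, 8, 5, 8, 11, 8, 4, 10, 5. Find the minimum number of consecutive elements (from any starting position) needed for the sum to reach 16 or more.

2

Extend right; whenever the sum reaches 16, record the length and shrink from the left:
add 5: running sum 5 < 16
add 10: running sum 15 < 16
add 2: shortest ending here [5, 10, 2] sum 17, len 3
add 9: shortest ending here [10, 2, 9] sum 21, len 3
add 8: shortest ending here [9, 8] sum 17, len 2
add 5: shortest ending here [9, 8, 5] sum 22, len 3
add 8: shortest ending here [8, 5, 8] sum 21, len 3
add 11: shortest ending here [8, 11] sum 19, len 2
add 8: shortest ending here [11, 8] sum 19, len 2
add 4: shortest ending here [11, 8, 4] sum 23, len 3
add 10: shortest ending here [8, 4, 10] sum 22, len 3
add 5: shortest ending here [4, 10, 5] sum 19, len 3
Shortest qualifying length: 2.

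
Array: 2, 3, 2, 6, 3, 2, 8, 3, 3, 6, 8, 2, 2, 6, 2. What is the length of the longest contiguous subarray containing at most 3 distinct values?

add 2: window [2] (1 distinct), len 1
add 3: window [2, 3] (2 distinct), len 2
add 2: window [2, 3, 2] (2 distinct), len 3
add 6: window [2, 3, 2, 6] (3 distinct), len 4
add 3: window [2, 3, 2, 6, 3] (3 distinct), len 5
add 2: window [2, 3, 2, 6, 3, 2] (3 distinct), len 6
add 8: window [3, 2, 8] (3 distinct), len 3
add 3: window [3, 2, 8, 3] (3 distinct), len 4
add 3: window [3, 2, 8, 3, 3] (3 distinct), len 5
add 6: window [8, 3, 3, 6] (3 distinct), len 4
add 8: window [8, 3, 3, 6, 8] (3 distinct), len 5
add 2: window [6, 8, 2] (3 distinct), len 3
add 2: window [6, 8, 2, 2] (3 distinct), len 4
add 6: window [6, 8, 2, 2, 6] (3 distinct), len 5
add 2: window [6, 8, 2, 2, 6, 2] (3 distinct), len 6
Longest length with ≤3 distinct: 6.

6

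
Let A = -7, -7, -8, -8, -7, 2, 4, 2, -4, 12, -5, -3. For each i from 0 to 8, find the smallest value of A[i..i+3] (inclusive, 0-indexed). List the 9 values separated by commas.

-8, -8, -8, -8, -7, -4, -4, -5, -5

Sliding a size-4 window across the 12 values:
-7 -7 -8 -8 → min -8
-7 -8 -8 -7 → min -8
-8 -8 -7 2 → min -8
-8 -7 2 4 → min -8
-7 2 4 2 → min -7
2 4 2 -4 → min -4
4 2 -4 12 → min -4
2 -4 12 -5 → min -5
-4 12 -5 -3 → min -5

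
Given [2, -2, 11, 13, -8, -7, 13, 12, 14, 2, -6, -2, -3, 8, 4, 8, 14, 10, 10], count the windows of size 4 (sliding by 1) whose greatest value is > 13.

7

2 -2 11 13 → max 13
-2 11 13 -8 → max 13
11 13 -8 -7 → max 13
13 -8 -7 13 → max 13
-8 -7 13 12 → max 13
-7 13 12 14 → max 14  > 13 ✓
13 12 14 2 → max 14  > 13 ✓
12 14 2 -6 → max 14  > 13 ✓
14 2 -6 -2 → max 14  > 13 ✓
2 -6 -2 -3 → max 2
-6 -2 -3 8 → max 8
-2 -3 8 4 → max 8
-3 8 4 8 → max 8
8 4 8 14 → max 14  > 13 ✓
4 8 14 10 → max 14  > 13 ✓
8 14 10 10 → max 14  > 13 ✓
7 windows satisfy the condition.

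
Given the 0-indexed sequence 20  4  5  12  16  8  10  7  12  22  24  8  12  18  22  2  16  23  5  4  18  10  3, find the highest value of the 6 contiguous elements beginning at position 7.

24

Elements at indices 7..12: 7, 12, 22, 24, 8, 12
max(7, 12, 22, 24, 8, 12) = 24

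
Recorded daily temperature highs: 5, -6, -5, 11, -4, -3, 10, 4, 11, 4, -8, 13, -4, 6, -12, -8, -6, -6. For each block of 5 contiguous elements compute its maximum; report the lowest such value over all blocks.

6

Window maxs for each of the 14 positions:
[5, -6, -5, 11, -4] → max 11
[-6, -5, 11, -4, -3] → max 11
[-5, 11, -4, -3, 10] → max 11
[11, -4, -3, 10, 4] → max 11
[-4, -3, 10, 4, 11] → max 11
[-3, 10, 4, 11, 4] → max 11
[10, 4, 11, 4, -8] → max 11
[4, 11, 4, -8, 13] → max 13
[11, 4, -8, 13, -4] → max 13
[4, -8, 13, -4, 6] → max 13
[-8, 13, -4, 6, -12] → max 13
[13, -4, 6, -12, -8] → max 13
[-4, 6, -12, -8, -6] → max 6
[6, -12, -8, -6, -6] → max 6
Lowest of these is 6.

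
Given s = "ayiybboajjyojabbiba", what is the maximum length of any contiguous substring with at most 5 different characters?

13

Extend right; when distinct count exceeds 5, shrink from the left:
[a] 1 distinct, len 1
[a, y] 2 distinct, len 2
[a, y, i] 3 distinct, len 3
[a, y, i, y] 3 distinct, len 4
[a, y, i, y, b] 4 distinct, len 5
[a, y, i, y, b, b] 4 distinct, len 6
[a, y, i, y, b, b, o] 5 distinct, len 7
[a, y, i, y, b, b, o, a] 5 distinct, len 8
[y, b, b, o, a, j] 5 distinct, len 6
[y, b, b, o, a, j, j] 5 distinct, len 7
[y, b, b, o, a, j, j, y] 5 distinct, len 8
[y, b, b, o, a, j, j, y, o] 5 distinct, len 9
[y, b, b, o, a, j, j, y, o, j] 5 distinct, len 10
[y, b, b, o, a, j, j, y, o, j, a] 5 distinct, len 11
[y, b, b, o, a, j, j, y, o, j, a, b] 5 distinct, len 12
[y, b, b, o, a, j, j, y, o, j, a, b, b] 5 distinct, len 13
[o, j, a, b, b, i] 5 distinct, len 6
[o, j, a, b, b, i, b] 5 distinct, len 7
[o, j, a, b, b, i, b, a] 5 distinct, len 8
Longest length with ≤5 distinct: 13.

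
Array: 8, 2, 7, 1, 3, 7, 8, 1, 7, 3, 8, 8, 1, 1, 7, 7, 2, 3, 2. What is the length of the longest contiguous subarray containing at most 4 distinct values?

14

add 8: window [8] (1 distinct), len 1
add 2: window [8, 2] (2 distinct), len 2
add 7: window [8, 2, 7] (3 distinct), len 3
add 1: window [8, 2, 7, 1] (4 distinct), len 4
add 3: window [2, 7, 1, 3] (4 distinct), len 4
add 7: window [2, 7, 1, 3, 7] (4 distinct), len 5
add 8: window [7, 1, 3, 7, 8] (4 distinct), len 5
add 1: window [7, 1, 3, 7, 8, 1] (4 distinct), len 6
add 7: window [7, 1, 3, 7, 8, 1, 7] (4 distinct), len 7
add 3: window [7, 1, 3, 7, 8, 1, 7, 3] (4 distinct), len 8
add 8: window [7, 1, 3, 7, 8, 1, 7, 3, 8] (4 distinct), len 9
add 8: window [7, 1, 3, 7, 8, 1, 7, 3, 8, 8] (4 distinct), len 10
add 1: window [7, 1, 3, 7, 8, 1, 7, 3, 8, 8, 1] (4 distinct), len 11
add 1: window [7, 1, 3, 7, 8, 1, 7, 3, 8, 8, 1, 1] (4 distinct), len 12
add 7: window [7, 1, 3, 7, 8, 1, 7, 3, 8, 8, 1, 1, 7] (4 distinct), len 13
add 7: window [7, 1, 3, 7, 8, 1, 7, 3, 8, 8, 1, 1, 7, 7] (4 distinct), len 14
add 2: window [8, 8, 1, 1, 7, 7, 2] (4 distinct), len 7
add 3: window [1, 1, 7, 7, 2, 3] (4 distinct), len 6
add 2: window [1, 1, 7, 7, 2, 3, 2] (4 distinct), len 7
Longest length with ≤4 distinct: 14.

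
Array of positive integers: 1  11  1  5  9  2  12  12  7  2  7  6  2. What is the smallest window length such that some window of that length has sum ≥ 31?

3

Extend right; whenever the sum reaches 31, record the length and shrink from the left:
add 1: running sum 1 < 31
add 11: running sum 12 < 31
add 1: running sum 13 < 31
add 5: running sum 18 < 31
add 9: running sum 27 < 31
add 2: running sum 29 < 31
add 12: shortest ending here [11, 1, 5, 9, 2, 12] sum 40, len 6
add 12: shortest ending here [9, 2, 12, 12] sum 35, len 4
add 7: shortest ending here [12, 12, 7] sum 31, len 3
add 2: shortest ending here [12, 12, 7, 2] sum 33, len 4
add 7: shortest ending here [12, 12, 7, 2, 7] sum 40, len 5
add 6: shortest ending here [12, 7, 2, 7, 6] sum 34, len 5
add 2: shortest ending here [12, 7, 2, 7, 6, 2] sum 36, len 6
Shortest qualifying length: 3.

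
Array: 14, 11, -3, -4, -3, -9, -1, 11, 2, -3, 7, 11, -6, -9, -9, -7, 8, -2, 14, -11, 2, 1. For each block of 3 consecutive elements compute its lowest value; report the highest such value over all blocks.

Each size-3 window and its min:
14 11 -3 → min -3
11 -3 -4 → min -4
-3 -4 -3 → min -4
-4 -3 -9 → min -9
-3 -9 -1 → min -9
-9 -1 11 → min -9
-1 11 2 → min -1
11 2 -3 → min -3
2 -3 7 → min -3
-3 7 11 → min -3
7 11 -6 → min -6
11 -6 -9 → min -9
-6 -9 -9 → min -9
-9 -9 -7 → min -9
-9 -7 8 → min -9
-7 8 -2 → min -7
8 -2 14 → min -2
-2 14 -11 → min -11
14 -11 2 → min -11
-11 2 1 → min -11
Highest of these is -1.

-1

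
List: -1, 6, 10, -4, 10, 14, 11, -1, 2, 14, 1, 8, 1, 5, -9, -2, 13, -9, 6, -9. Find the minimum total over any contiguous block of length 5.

-2

Window sums for each of the 16 positions:
[-1, 6, 10, -4, 10] → sum 21
[6, 10, -4, 10, 14] → sum 36
[10, -4, 10, 14, 11] → sum 41
[-4, 10, 14, 11, -1] → sum 30
[10, 14, 11, -1, 2] → sum 36
[14, 11, -1, 2, 14] → sum 40
[11, -1, 2, 14, 1] → sum 27
[-1, 2, 14, 1, 8] → sum 24
[2, 14, 1, 8, 1] → sum 26
[14, 1, 8, 1, 5] → sum 29
[1, 8, 1, 5, -9] → sum 6
[8, 1, 5, -9, -2] → sum 3
[1, 5, -9, -2, 13] → sum 8
[5, -9, -2, 13, -9] → sum -2
[-9, -2, 13, -9, 6] → sum -1
[-2, 13, -9, 6, -9] → sum -1
Minimum of these is -2.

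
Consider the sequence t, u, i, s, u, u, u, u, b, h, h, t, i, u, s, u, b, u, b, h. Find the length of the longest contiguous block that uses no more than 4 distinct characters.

Extend right; when distinct count exceeds 4, shrink from the left:
[t] 1 distinct, len 1
[t, u] 2 distinct, len 2
[t, u, i] 3 distinct, len 3
[t, u, i, s] 4 distinct, len 4
[t, u, i, s, u] 4 distinct, len 5
[t, u, i, s, u, u] 4 distinct, len 6
[t, u, i, s, u, u, u] 4 distinct, len 7
[t, u, i, s, u, u, u, u] 4 distinct, len 8
[u, i, s, u, u, u, u, b] 4 distinct, len 8
[s, u, u, u, u, b, h] 4 distinct, len 7
[s, u, u, u, u, b, h, h] 4 distinct, len 8
[u, u, u, u, b, h, h, t] 4 distinct, len 8
[b, h, h, t, i] 4 distinct, len 5
[h, h, t, i, u] 4 distinct, len 5
[t, i, u, s] 4 distinct, len 4
[t, i, u, s, u] 4 distinct, len 5
[i, u, s, u, b] 4 distinct, len 5
[i, u, s, u, b, u] 4 distinct, len 6
[i, u, s, u, b, u, b] 4 distinct, len 7
[u, s, u, b, u, b, h] 4 distinct, len 7
Longest length with ≤4 distinct: 8.

8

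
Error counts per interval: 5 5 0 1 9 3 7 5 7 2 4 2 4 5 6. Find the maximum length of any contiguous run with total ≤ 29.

7

add 5: [5] sum 5, len 1
add 5: [5, 5] sum 10, len 2
add 0: [5, 5, 0] sum 10, len 3
add 1: [5, 5, 0, 1] sum 11, len 4
add 9: [5, 5, 0, 1, 9] sum 20, len 5
add 3: [5, 5, 0, 1, 9, 3] sum 23, len 6
add 7: [5, 0, 1, 9, 3, 7] sum 25, len 6
add 5: [0, 1, 9, 3, 7, 5] sum 25, len 6
add 7: [3, 7, 5, 7] sum 22, len 4
add 2: [3, 7, 5, 7, 2] sum 24, len 5
add 4: [3, 7, 5, 7, 2, 4] sum 28, len 6
add 2: [7, 5, 7, 2, 4, 2] sum 27, len 6
add 4: [5, 7, 2, 4, 2, 4] sum 24, len 6
add 5: [5, 7, 2, 4, 2, 4, 5] sum 29, len 7
add 6: [2, 4, 2, 4, 5, 6] sum 23, len 6
Longest length seen: 7.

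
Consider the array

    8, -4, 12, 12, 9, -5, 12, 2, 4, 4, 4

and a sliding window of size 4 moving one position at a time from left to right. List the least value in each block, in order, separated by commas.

-4, -4, -5, -5, -5, -5, 2, 2

Sliding a size-4 window across the 11 values:
[8, -4, 12, 12] → min -4
[-4, 12, 12, 9] → min -4
[12, 12, 9, -5] → min -5
[12, 9, -5, 12] → min -5
[9, -5, 12, 2] → min -5
[-5, 12, 2, 4] → min -5
[12, 2, 4, 4] → min 2
[2, 4, 4, 4] → min 2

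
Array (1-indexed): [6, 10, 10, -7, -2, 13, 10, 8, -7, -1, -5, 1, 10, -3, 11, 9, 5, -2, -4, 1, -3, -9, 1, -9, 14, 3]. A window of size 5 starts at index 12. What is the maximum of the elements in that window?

Elements at indices 12..16: 1, 10, -3, 11, 9
max(1, 10, -3, 11, 9) = 11

11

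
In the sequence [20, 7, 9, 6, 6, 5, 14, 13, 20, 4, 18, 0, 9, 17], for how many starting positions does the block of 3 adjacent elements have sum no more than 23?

20 7 9 → sum 36
7 9 6 → sum 22  ≤ 23 ✓
9 6 6 → sum 21  ≤ 23 ✓
6 6 5 → sum 17  ≤ 23 ✓
6 5 14 → sum 25
5 14 13 → sum 32
14 13 20 → sum 47
13 20 4 → sum 37
20 4 18 → sum 42
4 18 0 → sum 22  ≤ 23 ✓
18 0 9 → sum 27
0 9 17 → sum 26
4 windows satisfy the condition.

4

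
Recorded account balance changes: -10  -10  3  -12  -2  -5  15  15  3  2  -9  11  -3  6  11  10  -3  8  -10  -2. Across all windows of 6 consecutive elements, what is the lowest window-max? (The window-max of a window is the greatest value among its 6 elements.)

Window maxs for each of the 15 positions:
(-10, -10, 3, -12, -2, -5) → max 3
(-10, 3, -12, -2, -5, 15) → max 15
(3, -12, -2, -5, 15, 15) → max 15
(-12, -2, -5, 15, 15, 3) → max 15
(-2, -5, 15, 15, 3, 2) → max 15
(-5, 15, 15, 3, 2, -9) → max 15
(15, 15, 3, 2, -9, 11) → max 15
(15, 3, 2, -9, 11, -3) → max 15
(3, 2, -9, 11, -3, 6) → max 11
(2, -9, 11, -3, 6, 11) → max 11
(-9, 11, -3, 6, 11, 10) → max 11
(11, -3, 6, 11, 10, -3) → max 11
(-3, 6, 11, 10, -3, 8) → max 11
(6, 11, 10, -3, 8, -10) → max 11
(11, 10, -3, 8, -10, -2) → max 11
Lowest of these is 3.

3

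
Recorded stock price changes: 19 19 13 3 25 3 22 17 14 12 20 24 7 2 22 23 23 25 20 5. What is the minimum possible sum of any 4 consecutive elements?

(19, 19, 13, 3) → sum 54
(19, 13, 3, 25) → sum 60
(13, 3, 25, 3) → sum 44
(3, 25, 3, 22) → sum 53
(25, 3, 22, 17) → sum 67
(3, 22, 17, 14) → sum 56
(22, 17, 14, 12) → sum 65
(17, 14, 12, 20) → sum 63
(14, 12, 20, 24) → sum 70
(12, 20, 24, 7) → sum 63
(20, 24, 7, 2) → sum 53
(24, 7, 2, 22) → sum 55
(7, 2, 22, 23) → sum 54
(2, 22, 23, 23) → sum 70
(22, 23, 23, 25) → sum 93
(23, 23, 25, 20) → sum 91
(23, 25, 20, 5) → sum 73
Minimum of these is 44.

44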